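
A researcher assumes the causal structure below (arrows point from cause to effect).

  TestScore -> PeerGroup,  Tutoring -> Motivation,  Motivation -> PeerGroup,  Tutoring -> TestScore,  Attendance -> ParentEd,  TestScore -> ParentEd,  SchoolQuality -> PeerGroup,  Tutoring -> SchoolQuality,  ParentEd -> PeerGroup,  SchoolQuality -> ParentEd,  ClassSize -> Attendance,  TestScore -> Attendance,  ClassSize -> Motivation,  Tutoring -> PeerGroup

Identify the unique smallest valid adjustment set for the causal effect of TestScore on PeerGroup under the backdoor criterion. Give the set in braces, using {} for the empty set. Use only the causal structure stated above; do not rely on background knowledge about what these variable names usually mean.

Variables eligible for adjustment (non-descendants of TestScore, excluding TestScore and PeerGroup): {ClassSize, Motivation, SchoolQuality, Tutoring}.
Backdoor paths from TestScore to PeerGroup:
  P1: TestScore <- Tutoring -> SchoolQuality -> ParentEd <- Attendance <- ClassSize -> Motivation -> PeerGroup
  P2: TestScore <- Tutoring -> SchoolQuality -> ParentEd -> PeerGroup
  P3: TestScore <- Tutoring -> SchoolQuality -> PeerGroup
  P4: TestScore <- Tutoring -> Motivation <- ClassSize -> Attendance -> ParentEd <- SchoolQuality -> PeerGroup
  P5: TestScore <- Tutoring -> Motivation <- ClassSize -> Attendance -> ParentEd -> PeerGroup
  P6: TestScore <- Tutoring -> Motivation -> PeerGroup
  P7: TestScore <- Tutoring -> PeerGroup
The empty set is not sufficient: P2 (TestScore <- Tutoring -> SchoolQuality -> ParentEd -> PeerGroup) has no collider blocking it and no conditioned non-collider, so it is open.
Try {Tutoring}:
  P1: blocked at fork node Tutoring ∈ conditioning set.
  P2: blocked at fork node Tutoring ∈ conditioning set.
  P3: blocked at fork node Tutoring ∈ conditioning set.
  P4: blocked at fork node Tutoring ∈ conditioning set.
  P5: blocked at fork node Tutoring ∈ conditioning set.
  P6: blocked at fork node Tutoring ∈ conditioning set.
  P7: blocked at fork node Tutoring ∈ conditioning set.
{Tutoring} contains no descendant of TestScore and blocks every backdoor path.
No other singleton works — e.g. {ClassSize} leaves P2 open — so {Tutoring} is the unique smallest valid adjustment set.

{Tutoring}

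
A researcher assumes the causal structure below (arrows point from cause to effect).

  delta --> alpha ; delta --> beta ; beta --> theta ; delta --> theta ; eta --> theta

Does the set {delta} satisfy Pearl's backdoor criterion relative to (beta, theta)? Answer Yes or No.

Yes

Backdoor paths from beta to theta (paths whose first edge points into beta):
  P1: beta <- delta -> theta
Condition 1 (no descendant of beta in the set): holds — descendants of beta are {theta}; none are in {delta}.
Condition 2 (every backdoor path blocked by {delta}):
  P1: blocked at fork node delta ∈ conditioning set.
{delta} satisfies the backdoor criterion.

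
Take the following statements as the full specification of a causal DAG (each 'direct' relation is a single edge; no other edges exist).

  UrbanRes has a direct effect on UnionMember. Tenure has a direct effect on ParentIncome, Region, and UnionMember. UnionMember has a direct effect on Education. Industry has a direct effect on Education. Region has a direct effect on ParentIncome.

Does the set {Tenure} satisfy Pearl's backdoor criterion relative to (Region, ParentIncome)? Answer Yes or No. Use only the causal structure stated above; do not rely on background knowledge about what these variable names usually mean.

Backdoor paths from Region to ParentIncome (paths whose first edge points into Region):
  P1: Region <- Tenure -> ParentIncome
Condition 1 (no descendant of Region in the set): holds — descendants of Region are {ParentIncome}; none are in {Tenure}.
Condition 2 (every backdoor path blocked by {Tenure}):
  P1: blocked at fork node Tenure ∈ conditioning set.
{Tenure} satisfies the backdoor criterion.

Yes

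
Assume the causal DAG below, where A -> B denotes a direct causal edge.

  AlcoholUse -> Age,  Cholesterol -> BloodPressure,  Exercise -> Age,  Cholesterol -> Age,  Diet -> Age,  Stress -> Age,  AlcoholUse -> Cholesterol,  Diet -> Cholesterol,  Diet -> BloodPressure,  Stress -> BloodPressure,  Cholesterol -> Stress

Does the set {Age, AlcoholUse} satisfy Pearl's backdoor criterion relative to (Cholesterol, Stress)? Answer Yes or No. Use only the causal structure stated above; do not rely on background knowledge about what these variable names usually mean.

Backdoor paths from Cholesterol to Stress (paths whose first edge points into Cholesterol):
  P1: Cholesterol <- Diet -> Age <- Stress
  P2: Cholesterol <- Diet -> BloodPressure <- Stress
  P3: Cholesterol <- AlcoholUse -> Age <- Diet -> BloodPressure <- Stress
  P4: Cholesterol <- AlcoholUse -> Age <- Stress
Condition 1 (no descendant of Cholesterol in the set): FAILS — Age is a descendant of Cholesterol.
Condition 2 (every backdoor path blocked by {Age, AlcoholUse}):
  P1: open — collider(s) Age are conditioned on (or have a conditioned descendant) and no non-collider on the path is in the set.
  P2: blocked at collider BloodPressure (neither it nor any descendant is in the conditioning set).
  P3: blocked at fork node AlcoholUse ∈ conditioning set.
  P4: blocked at fork node AlcoholUse ∈ conditioning set.
{Age, AlcoholUse} does not satisfy the backdoor criterion.

No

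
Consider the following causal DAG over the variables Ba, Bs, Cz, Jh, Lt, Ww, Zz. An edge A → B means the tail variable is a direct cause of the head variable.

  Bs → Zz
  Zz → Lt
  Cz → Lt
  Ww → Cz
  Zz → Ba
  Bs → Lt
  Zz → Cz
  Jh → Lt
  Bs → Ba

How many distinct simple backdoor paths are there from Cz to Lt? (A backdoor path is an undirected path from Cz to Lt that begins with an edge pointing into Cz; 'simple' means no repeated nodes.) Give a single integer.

A backdoor path from Cz to Lt is any simple undirected path whose first edge points into Cz (i.e. leaves Cz via a parent).
Parents of Cz: {Ww, Zz}.
Enumerating:
  P1: Cz <- Zz <- Bs -> Lt
  P2: Cz <- Zz -> Ba <- Bs -> Lt
  P3: Cz <- Zz -> Lt
That exhausts the simple backdoor paths. Count: 3.

3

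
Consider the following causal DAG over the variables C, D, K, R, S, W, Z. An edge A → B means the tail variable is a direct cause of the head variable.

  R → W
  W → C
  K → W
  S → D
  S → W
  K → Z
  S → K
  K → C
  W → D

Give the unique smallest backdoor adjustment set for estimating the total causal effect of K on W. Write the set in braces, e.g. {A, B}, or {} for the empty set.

Variables eligible for adjustment (non-descendants of K, excluding K and W): {R, S}.
Backdoor paths from K to W:
  P1: K <- S -> W
  P2: K <- S -> D <- W
The empty set is not sufficient: P1 (K <- S -> W) has no collider blocking it and no conditioned non-collider, so it is open.
Try {S}:
  P1: blocked at fork node S ∈ conditioning set.
  P2: blocked at fork node S ∈ conditioning set.
{S} contains no descendant of K and blocks every backdoor path.
No other singleton works — e.g. {R} leaves P1 open — so {S} is the unique smallest valid adjustment set.

{S}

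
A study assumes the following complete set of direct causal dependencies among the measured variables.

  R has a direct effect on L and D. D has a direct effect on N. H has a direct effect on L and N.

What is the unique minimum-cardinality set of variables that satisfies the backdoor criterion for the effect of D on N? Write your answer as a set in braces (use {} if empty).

{}

Variables eligible for adjustment (non-descendants of D, excluding D and N): {H, L, R}.
Backdoor paths from D to N:
  P1: D <- R -> L <- H -> N
Each backdoor path contains an unconditioned collider, so every path is already blocked with the empty conditioning set:
  P1: blocked at collider L (neither it nor any descendant is in the conditioning set).
The empty set is therefore the unique smallest valid set.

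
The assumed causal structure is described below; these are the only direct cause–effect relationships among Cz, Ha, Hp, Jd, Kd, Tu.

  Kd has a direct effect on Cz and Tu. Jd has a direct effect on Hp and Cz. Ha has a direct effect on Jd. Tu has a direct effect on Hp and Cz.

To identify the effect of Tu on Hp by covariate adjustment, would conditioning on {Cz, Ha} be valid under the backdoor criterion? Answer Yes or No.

Backdoor paths from Tu to Hp (paths whose first edge points into Tu):
  P1: Tu <- Kd -> Cz <- Jd -> Hp
Condition 1 (no descendant of Tu in the set): FAILS — Cz is a descendant of Tu.
Condition 2 (every backdoor path blocked by {Cz, Ha}):
  P1: open — collider(s) Cz are conditioned on (or have a conditioned descendant) and no non-collider on the path is in the set.
{Cz, Ha} does not satisfy the backdoor criterion.

No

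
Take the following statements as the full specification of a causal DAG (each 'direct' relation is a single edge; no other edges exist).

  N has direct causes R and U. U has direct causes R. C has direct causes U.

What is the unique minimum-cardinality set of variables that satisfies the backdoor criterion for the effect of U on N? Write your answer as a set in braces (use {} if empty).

{R}

Variables eligible for adjustment (non-descendants of U, excluding U and N): {R}.
Backdoor paths from U to N:
  P1: U <- R -> N
The empty set is not sufficient: P1 (U <- R -> N) has no collider blocking it and no conditioned non-collider, so it is open.
Try {R}:
  P1: blocked at fork node R ∈ conditioning set.
{R} contains no descendant of U and blocks every backdoor path.
{R} is the unique smallest valid adjustment set.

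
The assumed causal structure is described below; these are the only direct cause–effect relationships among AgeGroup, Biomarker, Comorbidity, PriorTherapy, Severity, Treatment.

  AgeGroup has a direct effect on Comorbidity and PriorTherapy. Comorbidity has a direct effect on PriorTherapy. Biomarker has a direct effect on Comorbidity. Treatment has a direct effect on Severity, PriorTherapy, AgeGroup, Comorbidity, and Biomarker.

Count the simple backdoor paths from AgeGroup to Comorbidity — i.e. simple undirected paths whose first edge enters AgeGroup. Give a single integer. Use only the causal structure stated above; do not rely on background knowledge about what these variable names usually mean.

A backdoor path from AgeGroup to Comorbidity is any simple undirected path whose first edge points into AgeGroup (i.e. leaves AgeGroup via a parent).
Parents of AgeGroup: {Treatment}.
Enumerating:
  P1: AgeGroup <- Treatment -> Biomarker -> Comorbidity
  P2: AgeGroup <- Treatment -> Comorbidity
  P3: AgeGroup <- Treatment -> PriorTherapy <- Comorbidity
That exhausts the simple backdoor paths. Count: 3.

3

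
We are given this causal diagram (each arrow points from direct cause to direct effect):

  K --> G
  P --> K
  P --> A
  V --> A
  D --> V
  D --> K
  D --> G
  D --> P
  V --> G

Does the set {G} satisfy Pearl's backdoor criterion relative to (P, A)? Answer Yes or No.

Backdoor paths from P to A (paths whose first edge points into P):
  P1: P <- D -> V -> A
  P2: P <- D -> K -> G <- V -> A
  P3: P <- D -> G <- V -> A
Condition 1 (no descendant of P in the set): FAILS — G is a descendant of P.
Condition 2 (every backdoor path blocked by {G}):
  P1: open — no interior node is in the conditioning set.
  P2: open — collider(s) G are conditioned on (or have a conditioned descendant) and no non-collider on the path is in the set.
  P3: open — collider(s) G are conditioned on (or have a conditioned descendant) and no non-collider on the path is in the set.
{G} does not satisfy the backdoor criterion.

No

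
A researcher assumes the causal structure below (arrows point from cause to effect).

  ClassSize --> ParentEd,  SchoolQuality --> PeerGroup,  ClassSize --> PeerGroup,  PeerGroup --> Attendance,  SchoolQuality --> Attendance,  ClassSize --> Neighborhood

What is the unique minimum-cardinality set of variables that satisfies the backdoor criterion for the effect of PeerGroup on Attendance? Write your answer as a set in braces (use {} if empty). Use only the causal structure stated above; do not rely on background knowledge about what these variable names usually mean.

Variables eligible for adjustment (non-descendants of PeerGroup, excluding PeerGroup and Attendance): {ClassSize, Neighborhood, ParentEd, SchoolQuality}.
Backdoor paths from PeerGroup to Attendance:
  P1: PeerGroup <- SchoolQuality -> Attendance
The empty set is not sufficient: P1 (PeerGroup <- SchoolQuality -> Attendance) has no collider blocking it and no conditioned non-collider, so it is open.
Try {SchoolQuality}:
  P1: blocked at fork node SchoolQuality ∈ conditioning set.
{SchoolQuality} contains no descendant of PeerGroup and blocks every backdoor path.
No other singleton works — e.g. {ClassSize} leaves P1 open — so {SchoolQuality} is the unique smallest valid adjustment set.

{SchoolQuality}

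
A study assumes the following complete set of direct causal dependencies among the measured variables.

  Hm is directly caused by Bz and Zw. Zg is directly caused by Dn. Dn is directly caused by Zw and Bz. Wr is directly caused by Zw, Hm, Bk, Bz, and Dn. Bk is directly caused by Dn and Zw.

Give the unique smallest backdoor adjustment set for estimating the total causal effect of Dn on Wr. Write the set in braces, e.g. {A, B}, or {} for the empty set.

Variables eligible for adjustment (non-descendants of Dn, excluding Dn and Wr): {Bz, Hm, Zw}.
Backdoor paths from Dn to Wr:
  P1: Dn <- Bz -> Hm <- Zw -> Bk -> Wr
  P2: Dn <- Bz -> Hm <- Zw -> Wr
  P3: Dn <- Bz -> Hm -> Wr
  P4: Dn <- Bz -> Wr
  P5: Dn <- Zw -> Hm <- Bz -> Wr
  P6: Dn <- Zw -> Hm -> Wr
  P7: Dn <- Zw -> Bk -> Wr
  P8: Dn <- Zw -> Wr
The empty set is not sufficient: P3 (Dn <- Bz -> Hm -> Wr) has no collider blocking it and no conditioned non-collider, so it is open.
Try {Bz, Zw}:
  P1: blocked at fork node Bz ∈ conditioning set.
  P2: blocked at fork node Bz ∈ conditioning set.
  P3: blocked at fork node Bz ∈ conditioning set.
  P4: blocked at fork node Bz ∈ conditioning set.
  P5: blocked at fork node Zw ∈ conditioning set.
  P6: blocked at fork node Zw ∈ conditioning set.
  P7: blocked at fork node Zw ∈ conditioning set.
  P8: blocked at fork node Zw ∈ conditioning set.
{Bz, Zw} contains no descendant of Dn and blocks every backdoor path.
Every element of {Bz, Zw} is needed (dropping Bz leaves P3 open; dropping Zw leaves P6 open), so no proper subset is valid.
Among all size-2 subsets of the eligible variables, only {Bz, Zw} blocks every backdoor path, so it is the unique smallest valid adjustment set.

{Bz, Zw}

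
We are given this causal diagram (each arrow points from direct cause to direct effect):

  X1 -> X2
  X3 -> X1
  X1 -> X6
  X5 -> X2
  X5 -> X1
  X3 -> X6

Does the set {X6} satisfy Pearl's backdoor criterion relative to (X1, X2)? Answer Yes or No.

Backdoor paths from X1 to X2 (paths whose first edge points into X1):
  P1: X1 <- X5 -> X2
Condition 1 (no descendant of X1 in the set): FAILS — X6 is a descendant of X1.
Condition 2 (every backdoor path blocked by {X6}):
  P1: open — no interior node is in the conditioning set.
{X6} does not satisfy the backdoor criterion.

No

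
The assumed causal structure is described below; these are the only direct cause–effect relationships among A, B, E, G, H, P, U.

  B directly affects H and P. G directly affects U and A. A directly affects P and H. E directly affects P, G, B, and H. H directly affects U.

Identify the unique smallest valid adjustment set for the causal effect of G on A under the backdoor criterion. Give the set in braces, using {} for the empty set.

{}

Variables eligible for adjustment (non-descendants of G, excluding G and A): {B, E}.
Backdoor paths from G to A:
  P1: G <- E -> B -> H <- A
  P2: G <- E -> B -> P <- A
  P3: G <- E -> H <- B -> P <- A
  P4: G <- E -> H <- A
  P5: G <- E -> P <- B -> H <- A
  P6: G <- E -> P <- A
Each backdoor path contains an unconditioned collider, so every path is already blocked with the empty conditioning set:
  P1: blocked at collider H (neither it nor any descendant is in the conditioning set).
  P2: blocked at collider P (neither it nor any descendant is in the conditioning set).
  P3: blocked at collider H (neither it nor any descendant is in the conditioning set).
  P4: blocked at collider H (neither it nor any descendant is in the conditioning set).
  P5: blocked at collider P (neither it nor any descendant is in the conditioning set).
  P6: blocked at collider P (neither it nor any descendant is in the conditioning set).
The empty set is therefore the unique smallest valid set.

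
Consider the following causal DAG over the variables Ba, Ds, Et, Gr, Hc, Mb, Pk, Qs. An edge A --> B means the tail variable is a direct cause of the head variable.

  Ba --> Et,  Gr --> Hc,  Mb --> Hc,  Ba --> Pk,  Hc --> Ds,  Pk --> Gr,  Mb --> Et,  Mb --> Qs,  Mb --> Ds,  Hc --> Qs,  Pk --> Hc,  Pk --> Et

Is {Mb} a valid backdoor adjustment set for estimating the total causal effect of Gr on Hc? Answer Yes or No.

No

Backdoor paths from Gr to Hc (paths whose first edge points into Gr):
  P1: Gr <- Pk <- Ba -> Et <- Mb -> Hc
  P2: Gr <- Pk <- Ba -> Et <- Mb -> Ds <- Hc
  P3: Gr <- Pk <- Ba -> Et <- Mb -> Qs <- Hc
  P4: Gr <- Pk -> Hc
  P5: Gr <- Pk -> Et <- Mb -> Hc
  P6: Gr <- Pk -> Et <- Mb -> Ds <- Hc
  P7: Gr <- Pk -> Et <- Mb -> Qs <- Hc
Condition 1 (no descendant of Gr in the set): holds — descendants of Gr are {Ds, Hc, Qs}; none are in {Mb}.
Condition 2 (every backdoor path blocked by {Mb}):
  P1: blocked at collider Et (neither it nor any descendant is in the conditioning set).
  P2: blocked at collider Et (neither it nor any descendant is in the conditioning set).
  P3: blocked at collider Et (neither it nor any descendant is in the conditioning set).
  P4: open — no interior node is in the conditioning set.
  P5: blocked at collider Et (neither it nor any descendant is in the conditioning set).
  P6: blocked at collider Et (neither it nor any descendant is in the conditioning set).
  P7: blocked at collider Et (neither it nor any descendant is in the conditioning set).
{Mb} does not satisfy the backdoor criterion.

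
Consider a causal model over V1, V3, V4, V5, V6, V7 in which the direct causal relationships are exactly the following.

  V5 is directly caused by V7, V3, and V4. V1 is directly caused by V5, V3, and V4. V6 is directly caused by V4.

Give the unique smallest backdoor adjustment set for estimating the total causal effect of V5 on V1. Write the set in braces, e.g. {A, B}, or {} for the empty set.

{V3, V4}

Variables eligible for adjustment (non-descendants of V5, excluding V5 and V1): {V3, V4, V6, V7}.
Backdoor paths from V5 to V1:
  P1: V5 <- V3 -> V1
  P2: V5 <- V4 -> V1
The empty set is not sufficient: P1 (V5 <- V3 -> V1) has no collider blocking it and no conditioned non-collider, so it is open.
Try {V3, V4}:
  P1: blocked at fork node V3 ∈ conditioning set.
  P2: blocked at fork node V4 ∈ conditioning set.
{V3, V4} contains no descendant of V5 and blocks every backdoor path.
Every element of {V3, V4} is needed (dropping V3 leaves P1 open; dropping V4 leaves P2 open), so no proper subset is valid.
Among all size-2 subsets of the eligible variables, only {V3, V4} blocks every backdoor path, so it is the unique smallest valid adjustment set.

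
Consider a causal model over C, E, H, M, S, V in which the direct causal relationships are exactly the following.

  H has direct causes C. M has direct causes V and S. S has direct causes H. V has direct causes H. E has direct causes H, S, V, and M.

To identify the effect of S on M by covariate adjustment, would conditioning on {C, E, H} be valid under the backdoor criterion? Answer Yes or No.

No

Backdoor paths from S to M (paths whose first edge points into S):
  P1: S <- H -> V -> M
  P2: S <- H -> V -> E <- M
  P3: S <- H -> E <- V -> M
  P4: S <- H -> E <- M
Condition 1 (no descendant of S in the set): FAILS — E is a descendant of S.
Condition 2 (every backdoor path blocked by {C, E, H}):
  P1: blocked at fork node H ∈ conditioning set.
  P2: blocked at fork node H ∈ conditioning set.
  P3: blocked at fork node H ∈ conditioning set.
  P4: blocked at fork node H ∈ conditioning set.
{C, E, H} does not satisfy the backdoor criterion.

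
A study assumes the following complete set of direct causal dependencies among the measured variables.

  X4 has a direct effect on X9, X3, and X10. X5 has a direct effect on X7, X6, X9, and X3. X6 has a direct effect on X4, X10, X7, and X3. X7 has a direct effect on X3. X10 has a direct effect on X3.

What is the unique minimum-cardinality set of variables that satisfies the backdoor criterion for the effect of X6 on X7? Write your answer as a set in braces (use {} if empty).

{X5}

Variables eligible for adjustment (non-descendants of X6, excluding X6 and X7): {X5}.
Backdoor paths from X6 to X7:
  P1: X6 <- X5 -> X9 <- X4 -> X10 -> X3 <- X7
  P2: X6 <- X5 -> X9 <- X4 -> X3 <- X7
  P3: X6 <- X5 -> X7
  P4: X6 <- X5 -> X3 <- X7
The empty set is not sufficient: P3 (X6 <- X5 -> X7) has no collider blocking it and no conditioned non-collider, so it is open.
Try {X5}:
  P1: blocked at fork node X5 ∈ conditioning set.
  P2: blocked at fork node X5 ∈ conditioning set.
  P3: blocked at fork node X5 ∈ conditioning set.
  P4: blocked at fork node X5 ∈ conditioning set.
{X5} contains no descendant of X6 and blocks every backdoor path.
{X5} is the unique smallest valid adjustment set.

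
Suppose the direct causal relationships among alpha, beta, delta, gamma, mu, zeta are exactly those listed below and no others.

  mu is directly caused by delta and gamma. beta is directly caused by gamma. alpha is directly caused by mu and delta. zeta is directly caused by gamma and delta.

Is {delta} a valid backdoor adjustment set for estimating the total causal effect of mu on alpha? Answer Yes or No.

Yes

Backdoor paths from mu to alpha (paths whose first edge points into mu):
  P1: mu <- gamma -> zeta <- delta -> alpha
  P2: mu <- delta -> alpha
Condition 1 (no descendant of mu in the set): holds — descendants of mu are {alpha}; none are in {delta}.
Condition 2 (every backdoor path blocked by {delta}):
  P1: blocked at collider zeta (neither it nor any descendant is in the conditioning set).
  P2: blocked at fork node delta ∈ conditioning set.
{delta} satisfies the backdoor criterion.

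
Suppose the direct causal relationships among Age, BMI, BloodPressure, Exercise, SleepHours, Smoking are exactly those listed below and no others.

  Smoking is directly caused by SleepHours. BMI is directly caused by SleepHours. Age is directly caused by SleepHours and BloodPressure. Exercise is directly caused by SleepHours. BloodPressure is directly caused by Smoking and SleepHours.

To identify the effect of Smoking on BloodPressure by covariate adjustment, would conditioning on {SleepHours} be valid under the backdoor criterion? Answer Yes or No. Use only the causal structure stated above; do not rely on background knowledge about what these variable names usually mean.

Backdoor paths from Smoking to BloodPressure (paths whose first edge points into Smoking):
  P1: Smoking <- SleepHours -> BloodPressure
  P2: Smoking <- SleepHours -> Age <- BloodPressure
Condition 1 (no descendant of Smoking in the set): holds — descendants of Smoking are {Age, BloodPressure}; none are in {SleepHours}.
Condition 2 (every backdoor path blocked by {SleepHours}):
  P1: blocked at fork node SleepHours ∈ conditioning set.
  P2: blocked at fork node SleepHours ∈ conditioning set.
{SleepHours} satisfies the backdoor criterion.

Yes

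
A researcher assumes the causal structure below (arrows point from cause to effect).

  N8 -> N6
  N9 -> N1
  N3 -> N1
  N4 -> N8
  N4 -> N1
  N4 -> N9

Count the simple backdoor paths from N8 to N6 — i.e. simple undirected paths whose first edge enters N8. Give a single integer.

0

A backdoor path from N8 to N6 is any simple undirected path whose first edge points into N8 (i.e. leaves N8 via a parent).
Parents of N8: {N4}.
No simple path from any parent of N8 reaches N6 without revisiting N8, so there are no backdoor paths.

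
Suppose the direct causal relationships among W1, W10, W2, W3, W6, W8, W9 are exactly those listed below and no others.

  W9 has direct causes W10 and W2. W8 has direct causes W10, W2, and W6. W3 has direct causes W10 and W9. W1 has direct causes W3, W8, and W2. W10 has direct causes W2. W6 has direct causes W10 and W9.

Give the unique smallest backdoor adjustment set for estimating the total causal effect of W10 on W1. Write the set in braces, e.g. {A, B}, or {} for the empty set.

Variables eligible for adjustment (non-descendants of W10, excluding W10 and W1): {W2}.
Backdoor paths from W10 to W1:
  P1: W10 <- W2 -> W9 -> W6 -> W8 -> W1
  P2: W10 <- W2 -> W9 -> W3 -> W1
  P3: W10 <- W2 -> W8 <- W6 <- W9 -> W3 -> W1
  P4: W10 <- W2 -> W8 -> W1
  P5: W10 <- W2 -> W1
The empty set is not sufficient: P1 (W10 <- W2 -> W9 -> W6 -> W8 -> W1) has no collider blocking it and no conditioned non-collider, so it is open.
Try {W2}:
  P1: blocked at fork node W2 ∈ conditioning set.
  P2: blocked at fork node W2 ∈ conditioning set.
  P3: blocked at fork node W2 ∈ conditioning set.
  P4: blocked at fork node W2 ∈ conditioning set.
  P5: blocked at fork node W2 ∈ conditioning set.
{W2} contains no descendant of W10 and blocks every backdoor path.
{W2} is the unique smallest valid adjustment set.

{W2}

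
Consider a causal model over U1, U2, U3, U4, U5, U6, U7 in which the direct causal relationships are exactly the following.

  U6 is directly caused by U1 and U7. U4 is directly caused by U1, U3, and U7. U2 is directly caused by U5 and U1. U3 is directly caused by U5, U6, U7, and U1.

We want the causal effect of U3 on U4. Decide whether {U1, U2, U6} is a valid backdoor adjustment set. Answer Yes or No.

No

Backdoor paths from U3 to U4 (paths whose first edge points into U3):
  P1: U3 <- U1 -> U6 <- U7 -> U4
  P2: U3 <- U1 -> U4
  P3: U3 <- U7 -> U6 <- U1 -> U4
  P4: U3 <- U7 -> U4
  P5: U3 <- U6 <- U1 -> U4
  P6: U3 <- U6 <- U7 -> U4
  P7: U3 <- U5 -> U2 <- U1 -> U6 <- U7 -> U4
  P8: U3 <- U5 -> U2 <- U1 -> U4
Condition 1 (no descendant of U3 in the set): holds — descendants of U3 are {U4}; none are in {U1, U2, U6}.
Condition 2 (every backdoor path blocked by {U1, U2, U6}):
  P1: blocked at fork node U1 ∈ conditioning set.
  P2: blocked at fork node U1 ∈ conditioning set.
  P3: blocked at fork node U1 ∈ conditioning set.
  P4: open — no interior node is in the conditioning set.
  P5: blocked at chain node U6 ∈ conditioning set.
  P6: blocked at chain node U6 ∈ conditioning set.
  P7: blocked at fork node U1 ∈ conditioning set.
  P8: blocked at fork node U1 ∈ conditioning set.
{U1, U2, U6} does not satisfy the backdoor criterion.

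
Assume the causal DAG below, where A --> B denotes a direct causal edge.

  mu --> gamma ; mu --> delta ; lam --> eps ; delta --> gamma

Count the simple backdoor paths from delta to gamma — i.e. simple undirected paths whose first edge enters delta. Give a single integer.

A backdoor path from delta to gamma is any simple undirected path whose first edge points into delta (i.e. leaves delta via a parent).
Parents of delta: {mu}.
Enumerating:
  P1: delta <- mu -> gamma
That exhausts the simple backdoor paths. Count: 1.

1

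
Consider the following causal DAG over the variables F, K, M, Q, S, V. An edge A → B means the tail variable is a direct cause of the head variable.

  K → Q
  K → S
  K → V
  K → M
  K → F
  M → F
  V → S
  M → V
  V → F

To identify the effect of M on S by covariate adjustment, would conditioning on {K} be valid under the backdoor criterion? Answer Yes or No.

Backdoor paths from M to S (paths whose first edge points into M):
  P1: M <- K -> V -> S
  P2: M <- K -> F <- V -> S
  P3: M <- K -> S
Condition 1 (no descendant of M in the set): holds — descendants of M are {F, S, V}; none are in {K}.
Condition 2 (every backdoor path blocked by {K}):
  P1: blocked at fork node K ∈ conditioning set.
  P2: blocked at fork node K ∈ conditioning set.
  P3: blocked at fork node K ∈ conditioning set.
{K} satisfies the backdoor criterion.

Yes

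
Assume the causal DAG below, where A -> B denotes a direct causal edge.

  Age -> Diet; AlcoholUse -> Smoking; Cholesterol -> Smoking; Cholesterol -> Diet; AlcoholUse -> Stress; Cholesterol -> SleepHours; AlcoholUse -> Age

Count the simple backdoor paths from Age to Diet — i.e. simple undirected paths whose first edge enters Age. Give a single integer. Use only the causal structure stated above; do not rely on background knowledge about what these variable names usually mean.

A backdoor path from Age to Diet is any simple undirected path whose first edge points into Age (i.e. leaves Age via a parent).
Parents of Age: {AlcoholUse}.
Enumerating:
  P1: Age <- AlcoholUse -> Smoking <- Cholesterol -> Diet
That exhausts the simple backdoor paths. Count: 1.

1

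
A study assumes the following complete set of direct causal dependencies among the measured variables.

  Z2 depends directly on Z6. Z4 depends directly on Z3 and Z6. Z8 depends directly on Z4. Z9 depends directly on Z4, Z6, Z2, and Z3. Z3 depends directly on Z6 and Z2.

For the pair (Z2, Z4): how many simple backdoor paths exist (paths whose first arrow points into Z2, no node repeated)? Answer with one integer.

A backdoor path from Z2 to Z4 is any simple undirected path whose first edge points into Z2 (i.e. leaves Z2 via a parent).
Parents of Z2: {Z6}.
Enumerating:
  P1: Z2 <- Z6 -> Z3 -> Z4
  P2: Z2 <- Z6 -> Z3 -> Z9 <- Z4
  P3: Z2 <- Z6 -> Z4
  P4: Z2 <- Z6 -> Z9 <- Z3 -> Z4
  P5: Z2 <- Z6 -> Z9 <- Z4
That exhausts the simple backdoor paths. Count: 5.

5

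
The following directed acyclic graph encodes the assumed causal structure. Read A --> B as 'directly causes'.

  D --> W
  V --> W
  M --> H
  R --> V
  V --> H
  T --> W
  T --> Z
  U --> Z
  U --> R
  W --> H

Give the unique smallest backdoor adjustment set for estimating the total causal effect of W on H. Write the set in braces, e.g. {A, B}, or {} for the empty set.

Variables eligible for adjustment (non-descendants of W, excluding W and H): {D, M, R, T, U, V, Z}.
Backdoor paths from W to H:
  P1: W <- T -> Z <- U -> R -> V -> H
  P2: W <- V -> H
The empty set is not sufficient: P2 (W <- V -> H) has no collider blocking it and no conditioned non-collider, so it is open.
Try {V}:
  P1: blocked at collider Z (neither it nor any descendant is in the conditioning set).
  P2: blocked at fork node V ∈ conditioning set.
{V} contains no descendant of W and blocks every backdoor path.
No other singleton works — e.g. {U} leaves P2 open — so {V} is the unique smallest valid adjustment set.

{V}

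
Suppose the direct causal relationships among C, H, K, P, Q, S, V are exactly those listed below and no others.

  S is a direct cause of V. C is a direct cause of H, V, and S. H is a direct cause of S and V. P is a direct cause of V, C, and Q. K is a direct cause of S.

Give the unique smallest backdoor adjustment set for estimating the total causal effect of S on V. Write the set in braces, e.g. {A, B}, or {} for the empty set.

Variables eligible for adjustment (non-descendants of S, excluding S and V): {C, H, K, P, Q}.
Backdoor paths from S to V:
  P1: S <- C <- P -> V
  P2: S <- C -> H -> V
  P3: S <- C -> V
  P4: S <- H <- C <- P -> V
  P5: S <- H <- C -> V
  P6: S <- H -> V
The empty set is not sufficient: P1 (S <- C <- P -> V) has no collider blocking it and no conditioned non-collider, so it is open.
Try {C, H}:
  P1: blocked at chain node C ∈ conditioning set.
  P2: blocked at fork node C ∈ conditioning set.
  P3: blocked at fork node C ∈ conditioning set.
  P4: blocked at chain node H ∈ conditioning set.
  P5: blocked at chain node H ∈ conditioning set.
  P6: blocked at fork node H ∈ conditioning set.
{C, H} contains no descendant of S and blocks every backdoor path.
Every element of {C, H} is needed (dropping C leaves P1 open; dropping H leaves P6 open), so no proper subset is valid.
Among all size-2 subsets of the eligible variables, only {C, H} blocks every backdoor path, so it is the unique smallest valid adjustment set.

{C, H}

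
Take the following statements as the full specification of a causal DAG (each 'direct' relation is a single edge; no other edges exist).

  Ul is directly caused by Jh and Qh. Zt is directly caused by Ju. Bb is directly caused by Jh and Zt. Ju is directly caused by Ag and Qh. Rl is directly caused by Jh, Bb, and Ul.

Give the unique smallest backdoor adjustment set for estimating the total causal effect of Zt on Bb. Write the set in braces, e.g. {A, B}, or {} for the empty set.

Variables eligible for adjustment (non-descendants of Zt, excluding Zt and Bb): {Ag, Jh, Ju, Qh, Ul}.
Backdoor paths from Zt to Bb:
  P1: Zt <- Ju <- Qh -> Ul <- Jh -> Bb
  P2: Zt <- Ju <- Qh -> Ul <- Jh -> Rl <- Bb
  P3: Zt <- Ju <- Qh -> Ul -> Rl <- Jh -> Bb
  P4: Zt <- Ju <- Qh -> Ul -> Rl <- Bb
Each backdoor path contains an unconditioned collider, so every path is already blocked with the empty conditioning set:
  P1: blocked at collider Ul (neither it nor any descendant is in the conditioning set).
  P2: blocked at collider Ul (neither it nor any descendant is in the conditioning set).
  P3: blocked at collider Rl (neither it nor any descendant is in the conditioning set).
  P4: blocked at collider Rl (neither it nor any descendant is in the conditioning set).
The empty set is therefore the unique smallest valid set.

{}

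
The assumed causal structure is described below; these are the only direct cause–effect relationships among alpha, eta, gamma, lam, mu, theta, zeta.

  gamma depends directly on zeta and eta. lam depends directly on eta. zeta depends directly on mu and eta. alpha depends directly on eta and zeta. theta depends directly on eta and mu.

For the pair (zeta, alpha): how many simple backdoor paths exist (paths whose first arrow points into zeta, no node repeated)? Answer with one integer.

A backdoor path from zeta to alpha is any simple undirected path whose first edge points into zeta (i.e. leaves zeta via a parent).
Parents of zeta: {eta, mu}.
Enumerating:
  P1: zeta <- eta -> alpha
  P2: zeta <- mu -> theta <- eta -> alpha
That exhausts the simple backdoor paths. Count: 2.

2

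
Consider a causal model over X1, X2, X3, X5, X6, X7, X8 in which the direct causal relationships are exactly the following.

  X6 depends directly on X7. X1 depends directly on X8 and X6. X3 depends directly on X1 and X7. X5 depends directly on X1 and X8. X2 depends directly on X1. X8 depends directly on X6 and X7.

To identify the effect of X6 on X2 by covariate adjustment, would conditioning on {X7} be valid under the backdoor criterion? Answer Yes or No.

Yes

Backdoor paths from X6 to X2 (paths whose first edge points into X6):
  P1: X6 <- X7 -> X8 -> X1 -> X2
  P2: X6 <- X7 -> X8 -> X5 <- X1 -> X2
  P3: X6 <- X7 -> X3 <- X1 -> X2
Condition 1 (no descendant of X6 in the set): holds — descendants of X6 are {X1, X2, X3, X5, X8}; none are in {X7}.
Condition 2 (every backdoor path blocked by {X7}):
  P1: blocked at fork node X7 ∈ conditioning set.
  P2: blocked at fork node X7 ∈ conditioning set.
  P3: blocked at fork node X7 ∈ conditioning set.
{X7} satisfies the backdoor criterion.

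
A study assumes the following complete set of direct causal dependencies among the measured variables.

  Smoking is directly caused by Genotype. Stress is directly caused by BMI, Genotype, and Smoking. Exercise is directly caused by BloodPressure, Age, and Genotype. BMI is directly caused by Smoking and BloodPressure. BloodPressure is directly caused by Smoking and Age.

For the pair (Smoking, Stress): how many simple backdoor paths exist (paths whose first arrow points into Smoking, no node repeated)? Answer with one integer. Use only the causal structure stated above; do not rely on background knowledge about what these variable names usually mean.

A backdoor path from Smoking to Stress is any simple undirected path whose first edge points into Smoking (i.e. leaves Smoking via a parent).
Parents of Smoking: {Genotype}.
Enumerating:
  P1: Smoking <- Genotype -> Exercise <- Age -> BloodPressure -> BMI -> Stress
  P2: Smoking <- Genotype -> Exercise <- BloodPressure -> BMI -> Stress
  P3: Smoking <- Genotype -> Stress
That exhausts the simple backdoor paths. Count: 3.

3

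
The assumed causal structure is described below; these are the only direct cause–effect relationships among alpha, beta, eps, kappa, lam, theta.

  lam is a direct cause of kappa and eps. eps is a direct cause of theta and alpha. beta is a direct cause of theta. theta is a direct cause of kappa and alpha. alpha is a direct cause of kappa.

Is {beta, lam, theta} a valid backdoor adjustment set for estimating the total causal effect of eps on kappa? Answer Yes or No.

No

Backdoor paths from eps to kappa (paths whose first edge points into eps):
  P1: eps <- lam -> kappa
Condition 1 (no descendant of eps in the set): FAILS — theta is a descendant of eps.
Condition 2 (every backdoor path blocked by {beta, lam, theta}):
  P1: blocked at fork node lam ∈ conditioning set.
{beta, lam, theta} does not satisfy the backdoor criterion.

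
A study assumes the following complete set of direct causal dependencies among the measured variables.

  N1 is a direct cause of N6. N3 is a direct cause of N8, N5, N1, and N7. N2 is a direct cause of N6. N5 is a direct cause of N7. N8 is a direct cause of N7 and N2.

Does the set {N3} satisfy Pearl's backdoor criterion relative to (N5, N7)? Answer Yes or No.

Backdoor paths from N5 to N7 (paths whose first edge points into N5):
  P1: N5 <- N3 -> N8 -> N7
  P2: N5 <- N3 -> N7
  P3: N5 <- N3 -> N1 -> N6 <- N2 <- N8 -> N7
Condition 1 (no descendant of N5 in the set): holds — descendants of N5 are {N7}; none are in {N3}.
Condition 2 (every backdoor path blocked by {N3}):
  P1: blocked at fork node N3 ∈ conditioning set.
  P2: blocked at fork node N3 ∈ conditioning set.
  P3: blocked at fork node N3 ∈ conditioning set.
{N3} satisfies the backdoor criterion.

Yes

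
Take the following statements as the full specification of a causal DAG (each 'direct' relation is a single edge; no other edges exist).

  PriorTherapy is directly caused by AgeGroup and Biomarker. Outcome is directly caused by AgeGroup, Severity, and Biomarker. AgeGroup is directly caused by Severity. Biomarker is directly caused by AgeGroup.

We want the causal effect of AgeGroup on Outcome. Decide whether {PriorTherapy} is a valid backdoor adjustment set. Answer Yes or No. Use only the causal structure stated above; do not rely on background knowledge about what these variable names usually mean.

Backdoor paths from AgeGroup to Outcome (paths whose first edge points into AgeGroup):
  P1: AgeGroup <- Severity -> Outcome
Condition 1 (no descendant of AgeGroup in the set): FAILS — PriorTherapy is a descendant of AgeGroup.
Condition 2 (every backdoor path blocked by {PriorTherapy}):
  P1: open — no interior node is in the conditioning set.
{PriorTherapy} does not satisfy the backdoor criterion.

No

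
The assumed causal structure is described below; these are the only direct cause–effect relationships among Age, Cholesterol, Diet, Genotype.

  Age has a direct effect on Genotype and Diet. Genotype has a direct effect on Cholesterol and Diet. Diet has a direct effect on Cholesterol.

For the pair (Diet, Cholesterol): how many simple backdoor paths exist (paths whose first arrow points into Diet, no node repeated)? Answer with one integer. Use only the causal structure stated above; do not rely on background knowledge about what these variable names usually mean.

2

A backdoor path from Diet to Cholesterol is any simple undirected path whose first edge points into Diet (i.e. leaves Diet via a parent).
Parents of Diet: {Age, Genotype}.
Enumerating:
  P1: Diet <- Age -> Genotype -> Cholesterol
  P2: Diet <- Genotype -> Cholesterol
That exhausts the simple backdoor paths. Count: 2.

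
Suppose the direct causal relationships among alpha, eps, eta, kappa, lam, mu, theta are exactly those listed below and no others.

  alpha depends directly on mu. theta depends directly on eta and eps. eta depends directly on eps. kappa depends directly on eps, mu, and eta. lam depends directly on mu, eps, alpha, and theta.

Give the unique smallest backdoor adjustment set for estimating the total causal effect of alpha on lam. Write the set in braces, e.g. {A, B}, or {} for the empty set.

{mu}

Variables eligible for adjustment (non-descendants of alpha, excluding alpha and lam): {eps, eta, kappa, mu, theta}.
Backdoor paths from alpha to lam:
  P1: alpha <- mu -> lam
  P2: alpha <- mu -> kappa <- eps -> eta -> theta -> lam
  P3: alpha <- mu -> kappa <- eps -> theta -> lam
  P4: alpha <- mu -> kappa <- eps -> lam
  P5: alpha <- mu -> kappa <- eta <- eps -> theta -> lam
  P6: alpha <- mu -> kappa <- eta <- eps -> lam
  P7: alpha <- mu -> kappa <- eta -> theta <- eps -> lam
  P8: alpha <- mu -> kappa <- eta -> theta -> lam
The empty set is not sufficient: P1 (alpha <- mu -> lam) has no collider blocking it and no conditioned non-collider, so it is open.
Try {mu}:
  P1: blocked at fork node mu ∈ conditioning set.
  P2: blocked at fork node mu ∈ conditioning set.
  P3: blocked at fork node mu ∈ conditioning set.
  P4: blocked at fork node mu ∈ conditioning set.
  P5: blocked at fork node mu ∈ conditioning set.
  P6: blocked at fork node mu ∈ conditioning set.
  P7: blocked at fork node mu ∈ conditioning set.
  P8: blocked at fork node mu ∈ conditioning set.
{mu} contains no descendant of alpha and blocks every backdoor path.
No other singleton works — e.g. {eps} leaves P1 open — so {mu} is the unique smallest valid adjustment set.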